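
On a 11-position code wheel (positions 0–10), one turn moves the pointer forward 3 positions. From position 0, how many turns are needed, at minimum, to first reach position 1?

4

11 = 3·3 + 2
3 = 1·2 + 1
2 = 2·1 + 0
Back-substituting gives 3·4 ≡ 1 (mod 11).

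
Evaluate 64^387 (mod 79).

18

Successive squares of 64 mod 79: 64^1≡64, 64^2≡67, 64^4≡65, 64^8≡38, 64^16≡22, 64^32≡10, 64^64≡21, 64^128≡46, 64^256≡62.
387 = 1 + 2 + 128 + 256, so 64^387 ≡ 64·67·46·62 ≡ 18 (mod 79).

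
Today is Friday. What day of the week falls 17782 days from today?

Sunday

Dividing 17782 by 7 gives quotient 2540 and remainder 2.
Friday + 2 days → Sunday.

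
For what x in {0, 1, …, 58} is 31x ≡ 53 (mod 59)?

55

31⁻¹ ≡ 40 (mod 59) because 31·40 = 1240 = 21·59 + 1.
So x ≡ 40·53 = 2120 ≡ 55 (mod 59).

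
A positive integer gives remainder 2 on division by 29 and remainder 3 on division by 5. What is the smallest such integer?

Since 5·6 ≡ 1 (mod 29), take x = 3 + 5·((2−3)·6 mod 29) = 3 + 5·23 = 118.
Check: 118 mod 29 = 2, 118 mod 5 = 3.

118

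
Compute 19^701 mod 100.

Square-and-reduce mod 100: 19^1≡19, 19^2≡61, 19^4≡21, 19^8≡41, 19^16≡81, 19^32≡61, 19^64≡21, 19^128≡41, 19^256≡81, 19^512≡61.
Since 701 = 1 + 4 + 8 + 16 + 32 + 128 + 512 in binary, 19^701 ≡ 19·21·41·81·61·41·61 ≡ 19 (mod 100).

19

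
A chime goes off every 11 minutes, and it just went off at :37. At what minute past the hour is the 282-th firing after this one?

282·11 = 3102.
3102 mod 60 = 42 (since 51·60 = 3060).
(37 + 42) mod 60 = 19.

19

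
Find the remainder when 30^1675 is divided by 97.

28

Square-and-reduce mod 97: 30^1≡30, 30^2≡27, 30^4≡50, 30^8≡75, 30^16≡96, 30^32≡1, 30^64≡1, 30^128≡1, 30^256≡1, 30^512≡1, 30^1024≡1.
1675 = 1 + 2 + 8 + 128 + 512 + 1024, so 30^1675 ≡ 30·27·75·1·1·1 ≡ 28 (mod 97).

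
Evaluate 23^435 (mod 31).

30

Successive squares of 23 mod 31: 23^1≡23, 23^2≡2, 23^4≡4, 23^8≡16, 23^16≡8, 23^32≡2, 23^64≡4, 23^128≡16, 23^256≡8.
435 = 1 + 2 + 16 + 32 + 128 + 256, so 23^435 ≡ 23·2·8·2·16·8 ≡ 30 (mod 31).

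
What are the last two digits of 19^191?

By repeated squaring mod 100: 19^1≡19, 19^2≡61, 19^4≡21, 19^8≡41, 19^16≡81, 19^32≡61, 19^64≡21, 19^128≡41.
191 = 1 + 2 + 4 + 8 + 16 + 32 + 128, so 19^191 ≡ 19·61·21·41·81·61·41 ≡ 19 (mod 100).

19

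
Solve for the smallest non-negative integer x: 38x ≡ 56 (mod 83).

67

38⁻¹ ≡ 59 (mod 83) because 38·59 = 2242 = 27·83 + 1.
Multiplying both sides by 59: x ≡ 59·56 = 3304 ≡ 67 (mod 83).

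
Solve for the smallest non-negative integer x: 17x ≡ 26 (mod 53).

The inverse of 17 mod 53 is 25 (since 17·25 = 425 ≡ 1).
Multiplying both sides by 25: x ≡ 25·26 = 650 ≡ 14 (mod 53).

14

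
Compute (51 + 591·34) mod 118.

591·34 = 20094.
20094 = 170·118 + 34, so 20094 mod 118 = 34.
(51 + 34) mod 118 = 85.

85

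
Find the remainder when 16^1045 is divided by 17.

Successive squares of 16 mod 17: 16^1≡16, 16^2≡1, 16^4≡1, 16^8≡1, 16^16≡1, 16^32≡1, 16^64≡1, 16^128≡1, 16^256≡1, 16^512≡1, 16^1024≡1.
Since 1045 = 1 + 4 + 16 + 1024 in binary, 16^1045 ≡ 16·1·1·1 ≡ 16 (mod 17).

16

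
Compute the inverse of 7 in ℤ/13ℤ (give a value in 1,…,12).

7·2 = 14 = 1·13 + 1, so 7⁻¹ ≡ 2 (mod 13).

2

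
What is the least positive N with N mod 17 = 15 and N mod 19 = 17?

x ≡ 15 (mod 17) gives x ∈ {15, 32, 49, 66, 83, 100, 117, 134, …}.
The first of these with x mod 19 = 17 is 321.

321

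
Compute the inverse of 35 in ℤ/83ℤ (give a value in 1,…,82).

35·19 = 665 = 8·83 + 1, so 35⁻¹ ≡ 19 (mod 83).

19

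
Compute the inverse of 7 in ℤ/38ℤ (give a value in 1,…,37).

7·11 = 77 = 2·38 + 1, so 7⁻¹ ≡ 11 (mod 38).

11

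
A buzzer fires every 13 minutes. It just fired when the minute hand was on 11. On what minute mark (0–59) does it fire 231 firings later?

14

231·13 = 3003.
3003 = 50·60 + 3, so 3003 mod 60 = 3.
(11 + 3) mod 60 = 14.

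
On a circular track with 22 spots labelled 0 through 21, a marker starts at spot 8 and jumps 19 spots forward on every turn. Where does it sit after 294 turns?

294·19 = 5586.
5586 = 253·22 + 20, so 5586 mod 22 = 20.
(8 + 20) mod 22 = 6.

6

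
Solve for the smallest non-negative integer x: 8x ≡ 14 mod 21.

7

8⁻¹ ≡ 8 (mod 21) because 8·8 = 64 = 3·21 + 1.
Multiplying both sides by 8: x ≡ 8·14 = 112 ≡ 7 (mod 21).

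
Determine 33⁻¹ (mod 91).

91 = 2·33 + 25
33 = 1·25 + 8
25 = 3·8 + 1
8 = 8·1 + 0
Back-substituting gives 33·80 ≡ 1 (mod 91).

80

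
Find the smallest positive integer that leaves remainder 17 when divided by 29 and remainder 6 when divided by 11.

Since 11·8 ≡ 1 (mod 29), take x = 6 + 11·((17−6)·8 mod 29) = 6 + 11·1 = 17.
Check: 17 mod 29 = 17, 17 mod 11 = 6.

17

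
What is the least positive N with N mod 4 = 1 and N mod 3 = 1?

1

x ≡ 1 (mod 3) gives x ∈ {1}.
The first of these with x mod 4 = 1 is 1.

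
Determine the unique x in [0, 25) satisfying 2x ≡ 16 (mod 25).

8

The inverse of 2 mod 25 is 13 (since 2·13 = 26 ≡ 1).
So x ≡ 13·16 = 208 ≡ 8 (mod 25).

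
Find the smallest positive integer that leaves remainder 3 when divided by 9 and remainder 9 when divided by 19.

66

Since 19·1 ≡ 1 (mod 9), take x = 9 + 19·((3−9)·1 mod 9) = 9 + 19·3 = 66.
Check: 66 mod 9 = 3, 66 mod 19 = 9.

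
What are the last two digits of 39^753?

Successive squares of 39 mod 100: 39^1≡39, 39^2≡21, 39^4≡41, 39^8≡81, 39^16≡61, 39^32≡21, 39^64≡41, 39^128≡81, 39^256≡61, 39^512≡21.
Since 753 = 1 + 16 + 32 + 64 + 128 + 512 in binary, 39^753 ≡ 39·61·21·41·81·21 ≡ 19 (mod 100).

19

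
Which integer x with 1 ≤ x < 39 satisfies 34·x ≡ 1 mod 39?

34·31 = 1054 = 27·39 + 1, so 34⁻¹ ≡ 31 (mod 39).

31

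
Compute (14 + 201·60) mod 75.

74

201·60 = 12060.
Dividing 12060 by 75 gives quotient 160 and remainder 60.
(14 + 60) mod 75 = 74.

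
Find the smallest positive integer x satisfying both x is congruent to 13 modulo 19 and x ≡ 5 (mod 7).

89

x ≡ 5 (mod 7) gives x ∈ {5, 12, 19, 26, 33, 40, 47, 54, …}.
The first of these with x mod 19 = 13 is 89.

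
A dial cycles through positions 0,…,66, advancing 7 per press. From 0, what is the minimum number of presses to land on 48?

26

7⁻¹ ≡ 48 (mod 67) because 7·48 = 336 = 5·67 + 1.
So x ≡ 48·48 = 2304 ≡ 26 (mod 67).
Check: 7·26 = 182 = 2·67 + 48.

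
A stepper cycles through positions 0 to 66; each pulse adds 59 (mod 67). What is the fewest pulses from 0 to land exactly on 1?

25

59·25 = 1475 = 22·67 + 1, so 59⁻¹ ≡ 25 (mod 67).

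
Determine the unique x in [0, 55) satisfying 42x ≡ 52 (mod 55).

The inverse of 42 mod 55 is 38 (since 42·38 = 1596 ≡ 1).
So x ≡ 38·52 = 1976 ≡ 51 (mod 55).

51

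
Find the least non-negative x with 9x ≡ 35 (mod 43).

23

9⁻¹ ≡ 24 (mod 43) because 9·24 = 216 = 5·43 + 1.
Multiplying both sides by 24: x ≡ 24·35 = 840 ≡ 23 (mod 43).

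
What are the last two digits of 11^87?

71

Successive squares of 11 mod 100: 11^1≡11, 11^2≡21, 11^4≡41, 11^8≡81, 11^16≡61, 11^32≡21, 11^64≡41.
Since 87 = 1 + 2 + 4 + 16 + 64 in binary, 11^87 ≡ 11·21·41·61·41 ≡ 71 (mod 100).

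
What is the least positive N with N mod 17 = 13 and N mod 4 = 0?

64

x ≡ 0 (mod 4) gives x ∈ {0, 4, 8, 12, 16, 20, 24, 28, …}.
The first of these with x mod 17 = 13 is 64.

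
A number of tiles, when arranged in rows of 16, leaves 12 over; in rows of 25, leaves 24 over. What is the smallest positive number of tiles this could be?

124

Since 25·9 ≡ 1 (mod 16), take x = 24 + 25·((12−24)·9 mod 16) = 24 + 25·4 = 124.
Check: 124 mod 16 = 12, 124 mod 25 = 24.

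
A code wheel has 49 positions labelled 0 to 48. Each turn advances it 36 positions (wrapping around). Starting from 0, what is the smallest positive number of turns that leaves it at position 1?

49 = 1·36 + 13
36 = 2·13 + 10
13 = 1·10 + 3
10 = 3·3 + 1
3 = 3·1 + 0
Back-substituting gives 36·15 ≡ 1 (mod 49).

15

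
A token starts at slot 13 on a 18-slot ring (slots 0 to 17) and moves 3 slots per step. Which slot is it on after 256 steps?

7

256·3 = 768.
768 = 42·18 + 12, so 768 mod 18 = 12.
(13 + 12) mod 18 = 7.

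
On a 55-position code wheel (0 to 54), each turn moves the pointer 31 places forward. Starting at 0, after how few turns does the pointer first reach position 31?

1

31⁻¹ ≡ 16 (mod 55) because 31·16 = 496 = 9·55 + 1.
Multiplying both sides by 16: x ≡ 16·31 = 496 ≡ 1 (mod 55).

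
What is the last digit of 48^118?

4

Last digits of 8^n: 8, 4, 2, 6 (period 4).
118 mod 4 = 2, so the last digit matches 8^2 = 4.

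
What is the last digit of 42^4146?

4

Last digits of 2^n: 2, 4, 8, 6 (period 4).
4146 mod 4 = 2, so the last digit matches 2^2 = 4.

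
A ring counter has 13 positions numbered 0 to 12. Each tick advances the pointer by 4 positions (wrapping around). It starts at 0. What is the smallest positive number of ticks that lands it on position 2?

The inverse of 4 mod 13 is 10 (since 4·10 = 40 ≡ 1).
Multiplying both sides by 10: x ≡ 10·2 = 20 ≡ 7 (mod 13).
Check: 4·7 = 28 = 2·13 + 2.

7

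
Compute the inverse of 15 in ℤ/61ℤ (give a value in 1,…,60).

57

15·57 = 855 = 14·61 + 1, so 15⁻¹ ≡ 57 (mod 61).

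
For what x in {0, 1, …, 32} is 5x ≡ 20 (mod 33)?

The inverse of 5 mod 33 is 20 (since 5·20 = 100 ≡ 1).
Multiplying both sides by 20: x ≡ 20·20 = 400 ≡ 4 (mod 33).

4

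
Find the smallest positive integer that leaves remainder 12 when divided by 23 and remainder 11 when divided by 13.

Since 13·16 ≡ 1 (mod 23), take x = 11 + 13·((12−11)·16 mod 23) = 11 + 13·16 = 219.
Check: 219 mod 23 = 12, 219 mod 13 = 11.

219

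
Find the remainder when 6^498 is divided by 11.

4

Square-and-reduce mod 11: 6^1≡6, 6^2≡3, 6^4≡9, 6^8≡4, 6^16≡5, 6^32≡3, 6^64≡9, 6^128≡4, 6^256≡5.
Since 498 = 2 + 16 + 32 + 64 + 128 + 256 in binary, 6^498 ≡ 3·5·3·9·4·5 ≡ 4 (mod 11).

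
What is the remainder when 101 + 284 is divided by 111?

52

284 − 2·111 = 62, so 284 ≡ 62 (mod 111).
(101 + 62) mod 111 = 52.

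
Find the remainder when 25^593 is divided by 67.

59

Square-and-reduce mod 67: 25^1≡25, 25^2≡22, 25^4≡15, 25^8≡24, 25^16≡40, 25^32≡59, 25^64≡64, 25^128≡9, 25^256≡14, 25^512≡62.
593 = 1 + 16 + 64 + 512, so 25^593 ≡ 25·40·64·62 ≡ 59 (mod 67).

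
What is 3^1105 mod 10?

3

Last digits of 3^n: 3, 9, 7, 1 (period 4).
1105 mod 4 = 1, so the last digit matches 3^1 = 3.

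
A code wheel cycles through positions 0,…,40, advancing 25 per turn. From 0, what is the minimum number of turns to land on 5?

33

25⁻¹ ≡ 23 (mod 41) because 25·23 = 575 = 14·41 + 1.
Multiplying both sides by 23: x ≡ 23·5 = 115 ≡ 33 (mod 41).
Check: 25·33 = 825 = 20·41 + 5.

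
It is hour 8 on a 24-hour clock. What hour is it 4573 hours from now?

4573 − 190·24 = 13, so 4573 ≡ 13 (mod 24).
(8 + 13) mod 24 = 21.

21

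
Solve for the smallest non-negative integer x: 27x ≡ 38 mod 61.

The inverse of 27 mod 61 is 52 (since 27·52 = 1404 ≡ 1).
So x ≡ 52·38 = 1976 ≡ 24 (mod 61).

24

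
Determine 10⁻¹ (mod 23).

10·7 = 70 = 3·23 + 1, so 10⁻¹ ≡ 7 (mod 23).

7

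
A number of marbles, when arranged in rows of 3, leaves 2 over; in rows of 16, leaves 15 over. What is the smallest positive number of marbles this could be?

x ≡ 2 (mod 3) gives x ∈ {2, 5, 8, 11, 14, 17, 20, 23, …}.
The first of these with x mod 16 = 15 is 47.

47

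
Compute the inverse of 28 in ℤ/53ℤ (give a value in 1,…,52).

28·36 = 1008 = 19·53 + 1, so 28⁻¹ ≡ 36 (mod 53).

36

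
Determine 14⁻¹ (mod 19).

14·15 = 210 = 11·19 + 1, so 14⁻¹ ≡ 15 (mod 19).

15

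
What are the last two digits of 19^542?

61

By repeated squaring mod 100: 19^1≡19, 19^2≡61, 19^4≡21, 19^8≡41, 19^16≡81, 19^32≡61, 19^64≡21, 19^128≡41, 19^256≡81, 19^512≡61.
542 = 2 + 4 + 8 + 16 + 512, so 19^542 ≡ 61·21·41·81·61 ≡ 61 (mod 100).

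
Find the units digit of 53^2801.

3

Powers of 3 mod 10 repeat with period 4: 3, 9, 7, 1.
2801 mod 4 = 1, so the last digit matches 3^1 = 3.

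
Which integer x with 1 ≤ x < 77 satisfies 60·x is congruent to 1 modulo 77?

9

77 = 1·60 + 17
60 = 3·17 + 9
17 = 1·9 + 8
9 = 1·8 + 1
8 = 8·1 + 0
Back-substituting gives 60·9 ≡ 1 (mod 77).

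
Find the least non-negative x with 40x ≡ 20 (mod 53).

40⁻¹ ≡ 4 (mod 53) because 40·4 = 160 = 3·53 + 1.
So x ≡ 4·20 = 80 ≡ 27 (mod 53).

27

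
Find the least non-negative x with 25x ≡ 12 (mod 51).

The inverse of 25 mod 51 is 49 (since 25·49 = 1225 ≡ 1).
Multiplying both sides by 49: x ≡ 49·12 = 588 ≡ 27 (mod 51).

27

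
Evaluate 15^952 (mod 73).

Square-and-reduce mod 73: 15^1≡15, 15^2≡6, 15^4≡36, 15^8≡55, 15^16≡32, 15^32≡2, 15^64≡4, 15^128≡16, 15^256≡37, 15^512≡55.
Since 952 = 8 + 16 + 32 + 128 + 256 + 512 in binary, 15^952 ≡ 55·32·2·16·37·55 ≡ 32 (mod 73).

32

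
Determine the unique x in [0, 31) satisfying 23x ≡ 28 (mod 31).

The inverse of 23 mod 31 is 27 (since 23·27 = 621 ≡ 1).
So x ≡ 27·28 = 756 ≡ 12 (mod 31).

12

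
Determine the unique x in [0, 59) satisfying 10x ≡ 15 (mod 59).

10⁻¹ ≡ 6 (mod 59) because 10·6 = 60 = 1·59 + 1.
So x ≡ 6·15 = 90 ≡ 31 (mod 59).
Check: 10·31 = 310 = 5·59 + 15.

31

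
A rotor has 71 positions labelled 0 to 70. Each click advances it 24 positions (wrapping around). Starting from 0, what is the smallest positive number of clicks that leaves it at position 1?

71 = 2·24 + 23
24 = 1·23 + 1
23 = 23·1 + 0
Back-substituting gives 24·3 ≡ 1 (mod 71).

3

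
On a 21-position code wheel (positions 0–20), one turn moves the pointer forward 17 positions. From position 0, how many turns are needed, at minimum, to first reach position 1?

5

21 = 1·17 + 4
17 = 4·4 + 1
4 = 4·1 + 0
Back-substituting gives 17·5 ≡ 1 (mod 21).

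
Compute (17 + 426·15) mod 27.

8

426·15 = 6390.
6390 − 236·27 = 18, so 6390 ≡ 18 (mod 27).
(17 + 18) mod 27 = 8.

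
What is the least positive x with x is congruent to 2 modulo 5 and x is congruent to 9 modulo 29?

67

x ≡ 2 (mod 5) gives x ∈ {2, 7, 12, 17, 22, 27, 32, 37, …}.
The first of these with x mod 29 = 9 is 67.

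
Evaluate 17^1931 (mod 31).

22

Square-and-reduce mod 31: 17^1≡17, 17^2≡10, 17^4≡7, 17^8≡18, 17^16≡14, 17^32≡10, 17^64≡7, 17^128≡18, 17^256≡14, 17^512≡10, 17^1024≡7.
1931 = 1 + 2 + 8 + 128 + 256 + 512 + 1024, so 17^1931 ≡ 17·10·18·18·14·10·7 ≡ 22 (mod 31).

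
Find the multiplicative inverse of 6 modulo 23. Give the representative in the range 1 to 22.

4

23 = 3·6 + 5
6 = 1·5 + 1
5 = 5·1 + 0
Back-substituting gives 6·4 ≡ 1 (mod 23).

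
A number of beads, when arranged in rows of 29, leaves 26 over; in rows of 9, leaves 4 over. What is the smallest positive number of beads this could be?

x ≡ 4 (mod 9) gives x ∈ {4, 13, 22, 31, 40, 49, 58, 67, …}.
The first of these with x mod 29 = 26 is 229.

229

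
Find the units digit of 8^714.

4

Powers of 8 mod 10 repeat with period 4: 8, 4, 2, 6.
714 leaves remainder 2 on division by 4, so 8^714 ends in 4.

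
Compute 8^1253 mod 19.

12

Successive squares of 8 mod 19: 8^1≡8, 8^2≡7, 8^4≡11, 8^8≡7, 8^16≡11, 8^32≡7, 8^64≡11, 8^128≡7, 8^256≡11, 8^512≡7, 8^1024≡11.
Since 1253 = 1 + 4 + 32 + 64 + 128 + 1024 in binary, 8^1253 ≡ 8·11·7·11·7·11 ≡ 12 (mod 19).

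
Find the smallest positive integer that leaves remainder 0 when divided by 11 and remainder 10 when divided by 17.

Since 17·2 ≡ 1 (mod 11), take x = 10 + 17·((0−10)·2 mod 11) = 10 + 17·2 = 44.
Check: 44 mod 11 = 0, 44 mod 17 = 10.

44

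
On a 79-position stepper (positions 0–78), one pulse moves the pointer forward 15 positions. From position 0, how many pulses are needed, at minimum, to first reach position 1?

58

15·58 = 870 = 11·79 + 1, so 15⁻¹ ≡ 58 (mod 79).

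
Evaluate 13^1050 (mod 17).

16

Successive squares of 13 mod 17: 13^1≡13, 13^2≡16, 13^4≡1, 13^8≡1, 13^16≡1, 13^32≡1, 13^64≡1, 13^128≡1, 13^256≡1, 13^512≡1, 13^1024≡1.
1050 = 2 + 8 + 16 + 1024, so 13^1050 ≡ 16·1·1·1 ≡ 16 (mod 17).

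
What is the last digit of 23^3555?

Powers of 3 mod 10 repeat with period 4: 3, 9, 7, 1.
3555 leaves remainder 3 on division by 4, so 23^3555 ends in 7.

7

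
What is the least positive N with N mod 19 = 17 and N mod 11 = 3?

Since 11·7 ≡ 1 (mod 19), take x = 3 + 11·((17−3)·7 mod 19) = 3 + 11·3 = 36.
Check: 36 mod 19 = 17, 36 mod 11 = 3.

36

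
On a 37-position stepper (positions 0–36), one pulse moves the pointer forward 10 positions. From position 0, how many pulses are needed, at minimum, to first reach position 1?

37 = 3·10 + 7
10 = 1·7 + 3
7 = 2·3 + 1
3 = 3·1 + 0
Back-substituting gives 10·26 ≡ 1 (mod 37).

26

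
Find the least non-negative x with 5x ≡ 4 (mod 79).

64

The inverse of 5 mod 79 is 16 (since 5·16 = 80 ≡ 1).
So x ≡ 16·4 = 64 ≡ 64 (mod 79).
Check: 5·64 = 320 = 4·79 + 4.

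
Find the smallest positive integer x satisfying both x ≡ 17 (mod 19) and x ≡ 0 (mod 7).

Since 7·11 ≡ 1 (mod 19), take x = 0 + 7·((17−0)·11 mod 19) = 0 + 7·16 = 112.
Check: 112 mod 19 = 17, 112 mod 7 = 0.

112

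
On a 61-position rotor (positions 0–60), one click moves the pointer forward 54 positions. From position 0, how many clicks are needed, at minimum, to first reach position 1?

26

54·26 = 1404 = 23·61 + 1, so 54⁻¹ ≡ 26 (mod 61).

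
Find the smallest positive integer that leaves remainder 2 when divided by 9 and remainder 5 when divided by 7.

x ≡ 5 (mod 7) gives x ∈ {5, 12, 19, 26, 33, 40, 47}.
The first of these with x mod 9 = 2 is 47.

47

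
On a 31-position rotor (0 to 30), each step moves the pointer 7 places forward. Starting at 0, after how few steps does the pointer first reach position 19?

The inverse of 7 mod 31 is 9 (since 7·9 = 63 ≡ 1).
So x ≡ 9·19 = 171 ≡ 16 (mod 31).
Check: 7·16 = 112 = 3·31 + 19.

16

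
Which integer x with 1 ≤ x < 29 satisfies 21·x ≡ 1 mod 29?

29 = 1·21 + 8
21 = 2·8 + 5
8 = 1·5 + 3
5 = 1·3 + 2
3 = 1·2 + 1
2 = 2·1 + 0
Back-substituting gives 21·18 ≡ 1 (mod 29).

18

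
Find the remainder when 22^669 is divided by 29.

Square-and-reduce mod 29: 22^1≡22, 22^2≡20, 22^4≡23, 22^8≡7, 22^16≡20, 22^32≡23, 22^64≡7, 22^128≡20, 22^256≡23, 22^512≡7.
669 = 1 + 4 + 8 + 16 + 128 + 512, so 22^669 ≡ 22·23·7·20·20·7 ≡ 6 (mod 29).

6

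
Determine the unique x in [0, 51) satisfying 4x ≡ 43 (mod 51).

49

The inverse of 4 mod 51 is 13 (since 4·13 = 52 ≡ 1).
So x ≡ 13·43 = 559 ≡ 49 (mod 51).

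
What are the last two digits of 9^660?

Square-and-reduce mod 100: 9^1≡9, 9^2≡81, 9^4≡61, 9^8≡21, 9^16≡41, 9^32≡81, 9^64≡61, 9^128≡21, 9^256≡41, 9^512≡81.
660 = 4 + 16 + 128 + 512, so 9^660 ≡ 61·41·21·81 ≡ 1 (mod 100).

01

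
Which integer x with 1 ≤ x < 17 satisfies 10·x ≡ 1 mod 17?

10·12 = 120 = 7·17 + 1, so 10⁻¹ ≡ 12 (mod 17).

12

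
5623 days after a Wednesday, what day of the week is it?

5623 = 803·7 + 2, so 5623 mod 7 = 2.
Wednesday + 2 days → Friday.

Friday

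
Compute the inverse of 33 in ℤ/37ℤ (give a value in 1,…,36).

9

37 = 1·33 + 4
33 = 8·4 + 1
4 = 4·1 + 0
Back-substituting gives 33·9 ≡ 1 (mod 37).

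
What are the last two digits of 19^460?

Successive squares of 19 mod 100: 19^1≡19, 19^2≡61, 19^4≡21, 19^8≡41, 19^16≡81, 19^32≡61, 19^64≡21, 19^128≡41, 19^256≡81.
460 = 4 + 8 + 64 + 128 + 256, so 19^460 ≡ 21·41·21·41·81 ≡ 1 (mod 100).

01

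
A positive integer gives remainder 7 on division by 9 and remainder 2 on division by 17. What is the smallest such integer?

Since 17·8 ≡ 1 (mod 9), take x = 2 + 17·((7−2)·8 mod 9) = 2 + 17·4 = 70.
Check: 70 mod 9 = 7, 70 mod 17 = 2.

70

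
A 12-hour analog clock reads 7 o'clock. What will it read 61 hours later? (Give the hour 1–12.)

61 mod 12 = 1 (since 5·12 = 60).
7 + 1 → 8 on a 12-hour dial.

8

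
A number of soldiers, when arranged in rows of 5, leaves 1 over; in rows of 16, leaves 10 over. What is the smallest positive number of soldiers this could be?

26

x ≡ 1 (mod 5) gives x ∈ {1, 6, 11, 16, 21, 26}.
The first of these with x mod 16 = 10 is 26.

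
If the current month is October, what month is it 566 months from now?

December

566 mod 12 = 2 (since 47·12 = 564).
October + 2 months → December.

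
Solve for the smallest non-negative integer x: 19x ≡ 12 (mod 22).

The inverse of 19 mod 22 is 7 (since 19·7 = 133 ≡ 1).
Multiplying both sides by 7: x ≡ 7·12 = 84 ≡ 18 (mod 22).

18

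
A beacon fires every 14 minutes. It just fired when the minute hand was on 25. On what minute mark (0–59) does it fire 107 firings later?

23

107·14 = 1498.
1498 = 24·60 + 58, so 1498 mod 60 = 58.
(25 + 58) mod 60 = 23.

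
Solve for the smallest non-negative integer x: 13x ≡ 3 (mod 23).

2

13⁻¹ ≡ 16 (mod 23) because 13·16 = 208 = 9·23 + 1.
So x ≡ 16·3 = 48 ≡ 2 (mod 23).
Check: 13·2 = 26 = 1·23 + 3.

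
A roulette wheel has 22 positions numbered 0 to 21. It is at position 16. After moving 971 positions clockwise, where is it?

19

971 − 44·22 = 3, so 971 ≡ 3 (mod 22).
(16 + 3) mod 22 = 19.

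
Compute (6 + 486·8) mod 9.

486·8 = 3888.
3888 mod 9 = 0 (since 432·9 = 3888).
(6 + 0) mod 9 = 6.

6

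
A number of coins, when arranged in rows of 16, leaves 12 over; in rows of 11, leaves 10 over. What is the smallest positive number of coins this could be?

x ≡ 10 (mod 11) gives x ∈ {10, 21, 32, 43, 54, 65, 76}.
The first of these with x mod 16 = 12 is 76.

76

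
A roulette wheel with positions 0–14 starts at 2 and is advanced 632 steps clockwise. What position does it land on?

632 = 42·15 + 2, so 632 mod 15 = 2.
(2 + 2) mod 15 = 4.

4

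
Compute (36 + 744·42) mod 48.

36

744·42 = 31248.
31248 mod 48 = 0 (since 651·48 = 31248).
(36 + 0) mod 48 = 36.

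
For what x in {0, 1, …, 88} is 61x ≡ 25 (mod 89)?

15

The inverse of 61 mod 89 is 54 (since 61·54 = 3294 ≡ 1).
So x ≡ 54·25 = 1350 ≡ 15 (mod 89).
Check: 61·15 = 915 = 10·89 + 25.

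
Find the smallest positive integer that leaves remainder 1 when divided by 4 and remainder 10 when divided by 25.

x ≡ 1 (mod 4) gives x ∈ {1, 5, 9, 13, 17, 21, 25, 29, …}.
The first of these with x mod 25 = 10 is 85.

85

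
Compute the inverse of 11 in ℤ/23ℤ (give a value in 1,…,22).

21

11·21 = 231 = 10·23 + 1, so 11⁻¹ ≡ 21 (mod 23).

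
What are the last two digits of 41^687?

By repeated squaring mod 100: 41^1≡41, 41^2≡81, 41^4≡61, 41^8≡21, 41^16≡41, 41^32≡81, 41^64≡61, 41^128≡21, 41^256≡41, 41^512≡81.
Since 687 = 1 + 2 + 4 + 8 + 32 + 128 + 512 in binary, 41^687 ≡ 41·81·61·21·81·21·81 ≡ 81 (mod 100).

81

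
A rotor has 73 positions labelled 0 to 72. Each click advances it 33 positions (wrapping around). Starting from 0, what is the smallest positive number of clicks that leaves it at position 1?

73 = 2·33 + 7
33 = 4·7 + 5
7 = 1·5 + 2
5 = 2·2 + 1
2 = 2·1 + 0
Back-substituting gives 33·31 ≡ 1 (mod 73).

31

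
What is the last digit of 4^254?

6

Powers of 4 mod 10 repeat with period 2: 4, 6.
254 leaves remainder 0 on division by 2, so 4^254 ends in 6.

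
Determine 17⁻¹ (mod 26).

23

17·23 = 391 = 15·26 + 1, so 17⁻¹ ≡ 23 (mod 26).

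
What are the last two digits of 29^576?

21

Successive squares of 29 mod 100: 29^1≡29, 29^2≡41, 29^4≡81, 29^8≡61, 29^16≡21, 29^32≡41, 29^64≡81, 29^128≡61, 29^256≡21, 29^512≡41.
Since 576 = 64 + 512 in binary, 29^576 ≡ 81·41 ≡ 21 (mod 100).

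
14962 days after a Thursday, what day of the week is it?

14962 = 2137·7 + 3, so 14962 mod 7 = 3.
Thursday + 3 days → Sunday.

Sunday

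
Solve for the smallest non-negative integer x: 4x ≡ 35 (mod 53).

22

4⁻¹ ≡ 40 (mod 53) because 4·40 = 160 = 3·53 + 1.
So x ≡ 40·35 = 1400 ≡ 22 (mod 53).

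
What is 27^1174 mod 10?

9

The units digit of 27^n cycles with period 4: 7, 9, 3, 1, …
1174 mod 4 = 2, so the last digit matches 7^2 = 9.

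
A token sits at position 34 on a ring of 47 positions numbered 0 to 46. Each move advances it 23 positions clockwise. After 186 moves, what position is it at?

186·23 = 4278.
4278 mod 47 = 1 (since 91·47 = 4277).
(34 + 1) mod 47 = 35.

35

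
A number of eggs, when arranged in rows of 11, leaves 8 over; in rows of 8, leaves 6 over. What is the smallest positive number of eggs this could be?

30

Since 8·7 ≡ 1 (mod 11), take x = 6 + 8·((8−6)·7 mod 11) = 6 + 8·3 = 30.
Check: 30 mod 11 = 8, 30 mod 8 = 6.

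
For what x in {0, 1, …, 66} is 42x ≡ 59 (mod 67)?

The inverse of 42 mod 67 is 8 (since 42·8 = 336 ≡ 1).
So x ≡ 8·59 = 472 ≡ 3 (mod 67).

3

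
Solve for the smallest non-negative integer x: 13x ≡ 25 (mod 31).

The inverse of 13 mod 31 is 12 (since 13·12 = 156 ≡ 1).
Multiplying both sides by 12: x ≡ 12·25 = 300 ≡ 21 (mod 31).

21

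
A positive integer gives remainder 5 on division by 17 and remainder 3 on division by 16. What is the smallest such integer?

x ≡ 3 (mod 16) gives x ∈ {3, 19, 35, 51, 67, 83, 99, 115, …}.
The first of these with x mod 17 = 5 is 243.

243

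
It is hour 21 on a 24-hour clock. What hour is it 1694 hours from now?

1694 − 70·24 = 14, so 1694 ≡ 14 (mod 24).
(21 + 14) mod 24 = 11.

11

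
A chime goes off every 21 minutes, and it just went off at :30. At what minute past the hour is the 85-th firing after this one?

85·21 = 1785.
1785 − 29·60 = 45, so 1785 ≡ 45 (mod 60).
(30 + 45) mod 60 = 15.

15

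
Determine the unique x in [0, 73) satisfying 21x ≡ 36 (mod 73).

33

The inverse of 21 mod 73 is 7 (since 21·7 = 147 ≡ 1).
Multiplying both sides by 7: x ≡ 7·36 = 252 ≡ 33 (mod 73).
Check: 21·33 = 693 = 9·73 + 36.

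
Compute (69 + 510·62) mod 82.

37

510·62 = 31620.
31620 = 385·82 + 50, so 31620 mod 82 = 50.
(69 + 50) mod 82 = 37.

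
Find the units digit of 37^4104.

Powers of 7 mod 10 repeat with period 4: 7, 9, 3, 1.
4104 mod 4 = 0, so the last digit matches 7^4 = 1.

1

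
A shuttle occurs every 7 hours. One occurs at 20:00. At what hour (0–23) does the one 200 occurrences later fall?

200·7 = 1400.
1400 mod 24 = 8 (since 58·24 = 1392).
(20 + 8) mod 24 = 4.

4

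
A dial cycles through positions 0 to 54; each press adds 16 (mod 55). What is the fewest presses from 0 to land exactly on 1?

55 = 3·16 + 7
16 = 2·7 + 2
7 = 3·2 + 1
2 = 2·1 + 0
Back-substituting gives 16·31 ≡ 1 (mod 55).

31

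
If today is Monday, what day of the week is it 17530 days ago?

Saturday

17530 = 2504·7 + 2, so 17530 mod 7 = 2.
Monday − 2 days → Saturday.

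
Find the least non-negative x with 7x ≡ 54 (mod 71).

28

7⁻¹ ≡ 61 (mod 71) because 7·61 = 427 = 6·71 + 1.
Multiplying both sides by 61: x ≡ 61·54 = 3294 ≡ 28 (mod 71).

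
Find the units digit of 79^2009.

9

Last digits of 9^n: 9, 1 (period 2).
2009 mod 2 = 1, so the last digit matches 9^1 = 9.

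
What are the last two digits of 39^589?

59

By repeated squaring mod 100: 39^1≡39, 39^2≡21, 39^4≡41, 39^8≡81, 39^16≡61, 39^32≡21, 39^64≡41, 39^128≡81, 39^256≡61, 39^512≡21.
589 = 1 + 4 + 8 + 64 + 512, so 39^589 ≡ 39·41·81·41·21 ≡ 59 (mod 100).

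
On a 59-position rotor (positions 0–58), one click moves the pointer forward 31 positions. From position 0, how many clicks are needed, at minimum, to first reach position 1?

31·40 = 1240 = 21·59 + 1, so 31⁻¹ ≡ 40 (mod 59).

40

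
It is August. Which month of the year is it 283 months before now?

January

283 mod 12 = 7 (since 23·12 = 276).
August − 7 months → January.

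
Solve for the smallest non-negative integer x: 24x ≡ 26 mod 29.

18

The inverse of 24 mod 29 is 23 (since 24·23 = 552 ≡ 1).
Multiplying both sides by 23: x ≡ 23·26 = 598 ≡ 18 (mod 29).
Check: 24·18 = 432 = 14·29 + 26.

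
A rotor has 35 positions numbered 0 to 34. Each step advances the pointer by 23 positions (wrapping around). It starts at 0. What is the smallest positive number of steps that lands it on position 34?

3

23⁻¹ ≡ 32 (mod 35) because 23·32 = 736 = 21·35 + 1.
Multiplying both sides by 32: x ≡ 32·34 = 1088 ≡ 3 (mod 35).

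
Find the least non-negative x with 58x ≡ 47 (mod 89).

76

58⁻¹ ≡ 66 (mod 89) because 58·66 = 3828 = 43·89 + 1.
Multiplying both sides by 66: x ≡ 66·47 = 3102 ≡ 76 (mod 89).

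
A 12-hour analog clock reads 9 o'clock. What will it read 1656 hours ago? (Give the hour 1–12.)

9

1656 − 138·12 = 0, so 1656 ≡ 0 (mod 12).
9 − 0 → 9 on a 12-hour dial.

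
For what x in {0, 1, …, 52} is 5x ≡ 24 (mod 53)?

26

5⁻¹ ≡ 32 (mod 53) because 5·32 = 160 = 3·53 + 1.
So x ≡ 32·24 = 768 ≡ 26 (mod 53).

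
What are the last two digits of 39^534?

41

Square-and-reduce mod 100: 39^1≡39, 39^2≡21, 39^4≡41, 39^8≡81, 39^16≡61, 39^32≡21, 39^64≡41, 39^128≡81, 39^256≡61, 39^512≡21.
Since 534 = 2 + 4 + 16 + 512 in binary, 39^534 ≡ 21·41·61·21 ≡ 41 (mod 100).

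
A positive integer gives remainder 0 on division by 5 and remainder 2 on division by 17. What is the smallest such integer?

Since 17·3 ≡ 1 (mod 5), take x = 2 + 17·((0−2)·3 mod 5) = 2 + 17·4 = 70.
Check: 70 mod 5 = 0, 70 mod 17 = 2.

70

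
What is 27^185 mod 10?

7

Powers of 7 mod 10 repeat with period 4: 7, 9, 3, 1.
185 leaves remainder 1 on division by 4, so 27^185 ends in 7.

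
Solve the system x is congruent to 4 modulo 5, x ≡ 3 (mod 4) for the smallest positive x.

Since 4·4 ≡ 1 (mod 5), take x = 3 + 4·((4−3)·4 mod 5) = 3 + 4·4 = 19.
Check: 19 mod 5 = 4, 19 mod 4 = 3.

19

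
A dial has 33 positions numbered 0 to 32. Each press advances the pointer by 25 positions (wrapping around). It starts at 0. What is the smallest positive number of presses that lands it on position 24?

25⁻¹ ≡ 4 (mod 33) because 25·4 = 100 = 3·33 + 1.
Multiplying both sides by 4: x ≡ 4·24 = 96 ≡ 30 (mod 33).

30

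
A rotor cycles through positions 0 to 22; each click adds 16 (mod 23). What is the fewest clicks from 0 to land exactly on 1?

13

16·13 = 208 = 9·23 + 1, so 16⁻¹ ≡ 13 (mod 23).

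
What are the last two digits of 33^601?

33

Successive squares of 33 mod 100: 33^1≡33, 33^2≡89, 33^4≡21, 33^8≡41, 33^16≡81, 33^32≡61, 33^64≡21, 33^128≡41, 33^256≡81, 33^512≡61.
Since 601 = 1 + 8 + 16 + 64 + 512 in binary, 33^601 ≡ 33·41·81·21·61 ≡ 33 (mod 100).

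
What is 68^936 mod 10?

Powers of 8 mod 10 repeat with period 4: 8, 4, 2, 6.
936 mod 4 = 0, so the last digit matches 8^4 = 6.

6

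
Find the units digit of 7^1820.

1

Powers of 7 mod 10 repeat with period 4: 7, 9, 3, 1.
1820 leaves remainder 0 on division by 4, so 7^1820 ends in 1.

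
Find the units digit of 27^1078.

9

Powers of 7 mod 10 repeat with period 4: 7, 9, 3, 1.
1078 leaves remainder 2 on division by 4, so 27^1078 ends in 9.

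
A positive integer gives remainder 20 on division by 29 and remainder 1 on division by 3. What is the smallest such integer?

Since 3·10 ≡ 1 (mod 29), take x = 1 + 3·((20−1)·10 mod 29) = 1 + 3·16 = 49.
Check: 49 mod 29 = 20, 49 mod 3 = 1.

49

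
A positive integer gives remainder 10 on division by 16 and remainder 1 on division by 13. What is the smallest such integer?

170

x ≡ 1 (mod 13) gives x ∈ {1, 14, 27, 40, 53, 66, 79, 92, …}.
The first of these with x mod 16 = 10 is 170.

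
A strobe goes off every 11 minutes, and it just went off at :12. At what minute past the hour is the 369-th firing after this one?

51

369·11 = 4059.
4059 − 67·60 = 39, so 4059 ≡ 39 (mod 60).
(12 + 39) mod 60 = 51.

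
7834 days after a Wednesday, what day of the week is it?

Dividing 7834 by 7 gives quotient 1119 and remainder 1.
Wednesday + 1 day → Thursday.

Thursday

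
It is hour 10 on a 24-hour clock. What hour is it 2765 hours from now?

15

2765 − 115·24 = 5, so 2765 ≡ 5 (mod 24).
(10 + 5) mod 24 = 15.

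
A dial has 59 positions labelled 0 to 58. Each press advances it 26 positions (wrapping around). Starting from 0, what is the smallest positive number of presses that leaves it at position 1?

59 = 2·26 + 7
26 = 3·7 + 5
7 = 1·5 + 2
5 = 2·2 + 1
2 = 2·1 + 0
Back-substituting gives 26·25 ≡ 1 (mod 59).

25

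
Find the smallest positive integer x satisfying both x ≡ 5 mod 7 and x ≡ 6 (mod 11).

x ≡ 5 (mod 7) gives x ∈ {5, 12, 19, 26, 33, 40, 47, 54, …}.
The first of these with x mod 11 = 6 is 61.

61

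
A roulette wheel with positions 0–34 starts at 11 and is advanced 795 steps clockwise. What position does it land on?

795 − 22·35 = 25, so 795 ≡ 25 (mod 35).
(11 + 25) mod 35 = 1.

1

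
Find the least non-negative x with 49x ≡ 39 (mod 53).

49⁻¹ ≡ 13 (mod 53) because 49·13 = 637 = 12·53 + 1.
Multiplying both sides by 13: x ≡ 13·39 = 507 ≡ 30 (mod 53).

30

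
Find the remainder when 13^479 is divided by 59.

Successive squares of 13 mod 59: 13^1≡13, 13^2≡51, 13^4≡5, 13^8≡25, 13^16≡35, 13^32≡45, 13^64≡19, 13^128≡7, 13^256≡49.
479 = 1 + 2 + 4 + 8 + 16 + 64 + 128 + 256, so 13^479 ≡ 13·51·5·25·35·19·7·49 ≡ 39 (mod 59).

39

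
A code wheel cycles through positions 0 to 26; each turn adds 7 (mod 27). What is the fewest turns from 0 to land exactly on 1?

4

7·4 = 28 = 1·27 + 1, so 7⁻¹ ≡ 4 (mod 27).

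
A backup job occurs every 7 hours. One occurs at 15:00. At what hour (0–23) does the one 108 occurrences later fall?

108·7 = 756.
Dividing 756 by 24 gives quotient 31 and remainder 12.
(15 + 12) mod 24 = 3.

3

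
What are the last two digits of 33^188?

Square-and-reduce mod 100: 33^1≡33, 33^2≡89, 33^4≡21, 33^8≡41, 33^16≡81, 33^32≡61, 33^64≡21, 33^128≡41.
Since 188 = 4 + 8 + 16 + 32 + 128 in binary, 33^188 ≡ 21·41·81·61·41 ≡ 41 (mod 100).

41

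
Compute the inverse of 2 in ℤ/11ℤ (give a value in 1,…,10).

6

11 = 5·2 + 1
2 = 2·1 + 0
Back-substituting gives 2·6 ≡ 1 (mod 11).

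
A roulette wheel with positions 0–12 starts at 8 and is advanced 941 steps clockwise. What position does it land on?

941 = 72·13 + 5, so 941 mod 13 = 5.
(8 + 5) mod 13 = 0.

0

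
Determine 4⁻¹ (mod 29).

22

29 = 7·4 + 1
4 = 4·1 + 0
Back-substituting gives 4·22 ≡ 1 (mod 29).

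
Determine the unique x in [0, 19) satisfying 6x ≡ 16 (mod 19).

The inverse of 6 mod 19 is 16 (since 6·16 = 96 ≡ 1).
So x ≡ 16·16 = 256 ≡ 9 (mod 19).

9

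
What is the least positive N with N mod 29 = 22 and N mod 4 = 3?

Since 4·22 ≡ 1 (mod 29), take x = 3 + 4·((22−3)·22 mod 29) = 3 + 4·12 = 51.
Check: 51 mod 29 = 22, 51 mod 4 = 3.

51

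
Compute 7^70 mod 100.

By repeated squaring mod 100: 7^1≡7, 7^2≡49, 7^4≡1, 7^8≡1, 7^16≡1, 7^32≡1, 7^64≡1.
Since 70 = 2 + 4 + 64 in binary, 7^70 ≡ 49·1·1 ≡ 49 (mod 100).

49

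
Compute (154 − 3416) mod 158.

56

3416 mod 158 = 98 (since 21·158 = 3318).
(154 − 98) mod 158 = 56.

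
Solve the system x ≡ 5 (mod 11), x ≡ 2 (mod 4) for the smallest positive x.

38

Since 4·3 ≡ 1 (mod 11), take x = 2 + 4·((5−2)·3 mod 11) = 2 + 4·9 = 38.
Check: 38 mod 11 = 5, 38 mod 4 = 2.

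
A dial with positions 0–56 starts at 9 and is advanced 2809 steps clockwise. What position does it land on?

25

Dividing 2809 by 57 gives quotient 49 and remainder 16.
(9 + 16) mod 57 = 25.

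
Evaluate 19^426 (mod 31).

By repeated squaring mod 31: 19^1≡19, 19^2≡20, 19^4≡28, 19^8≡9, 19^16≡19, 19^32≡20, 19^64≡28, 19^128≡9, 19^256≡19.
Since 426 = 2 + 8 + 32 + 128 + 256 in binary, 19^426 ≡ 20·9·20·9·19 ≡ 2 (mod 31).

2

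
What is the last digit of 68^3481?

8

The units digit of 68^n cycles with period 4: 8, 4, 2, 6, …
3481 mod 4 = 1, so the last digit matches 8^1 = 8.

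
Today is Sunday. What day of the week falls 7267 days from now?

Monday

7267 mod 7 = 1 (since 1038·7 = 7266).
Sunday + 1 day → Monday.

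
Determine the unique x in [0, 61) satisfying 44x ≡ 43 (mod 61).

44⁻¹ ≡ 43 (mod 61) because 44·43 = 1892 = 31·61 + 1.
Multiplying both sides by 43: x ≡ 43·43 = 1849 ≡ 19 (mod 61).
Check: 44·19 = 836 = 13·61 + 43.

19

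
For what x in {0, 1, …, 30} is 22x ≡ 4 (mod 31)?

3

22⁻¹ ≡ 24 (mod 31) because 22·24 = 528 = 17·31 + 1.
Multiplying both sides by 24: x ≡ 24·4 = 96 ≡ 3 (mod 31).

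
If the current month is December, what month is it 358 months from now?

358 mod 12 = 10 (since 29·12 = 348).
December + 10 months → October.

October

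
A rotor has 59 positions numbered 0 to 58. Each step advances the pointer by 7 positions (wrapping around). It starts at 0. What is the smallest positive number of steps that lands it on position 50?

The inverse of 7 mod 59 is 17 (since 7·17 = 119 ≡ 1).
Multiplying both sides by 17: x ≡ 17·50 = 850 ≡ 24 (mod 59).

24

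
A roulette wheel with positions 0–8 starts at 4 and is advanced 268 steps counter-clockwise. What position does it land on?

6

Dividing 268 by 9 gives quotient 29 and remainder 7.
(4 − 7) mod 9 = 6.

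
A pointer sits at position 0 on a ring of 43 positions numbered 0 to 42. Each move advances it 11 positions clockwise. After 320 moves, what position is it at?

37

320·11 = 3520.
3520 mod 43 = 37 (since 81·43 = 3483).
(0 + 37) mod 43 = 37.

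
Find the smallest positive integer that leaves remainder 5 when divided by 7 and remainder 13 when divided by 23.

x ≡ 5 (mod 7) gives x ∈ {5, 12, 19, 26, 33, 40, 47, 54, …}.
The first of these with x mod 23 = 13 is 82.

82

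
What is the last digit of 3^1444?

Powers of 3 mod 10 repeat with period 4: 3, 9, 7, 1.
1444 mod 4 = 0, so the last digit matches 3^4 = 1.

1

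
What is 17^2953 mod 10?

The units digit of 17^n cycles with period 4: 7, 9, 3, 1, …
2953 mod 4 = 1, so the last digit matches 7^1 = 7.

7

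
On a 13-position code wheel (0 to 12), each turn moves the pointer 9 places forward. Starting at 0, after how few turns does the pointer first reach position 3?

9

9⁻¹ ≡ 3 (mod 13) because 9·3 = 27 = 2·13 + 1.
Multiplying both sides by 3: x ≡ 3·3 = 9 ≡ 9 (mod 13).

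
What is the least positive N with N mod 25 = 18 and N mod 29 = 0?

Since 29·19 ≡ 1 (mod 25), take x = 0 + 29·((18−0)·19 mod 25) = 0 + 29·17 = 493.
Check: 493 mod 25 = 18, 493 mod 29 = 0.

493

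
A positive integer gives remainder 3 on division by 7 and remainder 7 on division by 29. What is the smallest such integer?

94

x ≡ 3 (mod 7) gives x ∈ {3, 10, 17, 24, 31, 38, 45, 52, …}.
The first of these with x mod 29 = 7 is 94.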